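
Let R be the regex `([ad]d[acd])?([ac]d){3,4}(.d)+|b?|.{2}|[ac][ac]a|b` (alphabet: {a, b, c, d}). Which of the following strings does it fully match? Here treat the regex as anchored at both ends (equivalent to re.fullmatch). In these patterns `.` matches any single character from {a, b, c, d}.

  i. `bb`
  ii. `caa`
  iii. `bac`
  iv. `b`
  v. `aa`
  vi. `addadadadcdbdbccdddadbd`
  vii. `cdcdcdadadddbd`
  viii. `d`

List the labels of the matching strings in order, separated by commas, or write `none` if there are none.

i → match
ii → match
iii → no match
iv → match
v → match
vi → no match
vii → match
viii → no match

i, ii, iv, v, vii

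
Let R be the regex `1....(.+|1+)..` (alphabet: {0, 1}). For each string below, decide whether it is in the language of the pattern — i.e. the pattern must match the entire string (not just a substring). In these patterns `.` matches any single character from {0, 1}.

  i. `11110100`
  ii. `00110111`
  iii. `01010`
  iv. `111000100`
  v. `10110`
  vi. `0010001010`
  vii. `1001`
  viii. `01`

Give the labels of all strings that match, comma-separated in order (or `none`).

i, iv

i → match
ii → no match — must start with `1`
iii → no match — must start with `1`
iv → match
v → no match
vi → no match — must start with `1`
vii → no match
viii → no match — must start with `1`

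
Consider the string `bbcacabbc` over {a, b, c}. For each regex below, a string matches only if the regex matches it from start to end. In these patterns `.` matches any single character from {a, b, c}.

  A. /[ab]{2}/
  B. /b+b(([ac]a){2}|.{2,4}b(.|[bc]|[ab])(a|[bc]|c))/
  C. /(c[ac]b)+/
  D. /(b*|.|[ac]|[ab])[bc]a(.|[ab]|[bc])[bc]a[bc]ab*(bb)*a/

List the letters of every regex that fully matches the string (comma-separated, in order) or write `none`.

A → no match
B → match
C → no match — must start with `c`
D → no match — must end with `a`

B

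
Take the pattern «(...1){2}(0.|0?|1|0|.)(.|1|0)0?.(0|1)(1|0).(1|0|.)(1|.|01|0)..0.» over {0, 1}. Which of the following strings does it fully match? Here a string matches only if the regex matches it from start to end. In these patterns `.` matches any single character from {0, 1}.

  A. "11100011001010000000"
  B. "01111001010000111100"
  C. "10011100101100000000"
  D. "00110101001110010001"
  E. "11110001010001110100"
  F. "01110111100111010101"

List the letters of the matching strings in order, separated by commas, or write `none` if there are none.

B, D, E, F

A → no match
B → match
C → no match
D → match
E → match
F → match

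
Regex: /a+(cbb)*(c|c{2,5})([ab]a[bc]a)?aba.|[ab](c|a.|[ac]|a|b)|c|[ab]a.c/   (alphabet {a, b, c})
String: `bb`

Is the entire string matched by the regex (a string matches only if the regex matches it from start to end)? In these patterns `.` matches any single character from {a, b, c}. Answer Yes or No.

Yes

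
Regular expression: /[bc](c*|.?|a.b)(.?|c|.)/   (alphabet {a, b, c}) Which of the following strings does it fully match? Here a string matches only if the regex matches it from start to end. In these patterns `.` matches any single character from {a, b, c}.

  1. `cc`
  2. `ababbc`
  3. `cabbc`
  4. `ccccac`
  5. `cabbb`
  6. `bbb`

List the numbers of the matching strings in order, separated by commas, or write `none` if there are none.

1, 3, 5, 6

1 → match
2 → no match
3 → match
4 → no match
5 → match
6 → match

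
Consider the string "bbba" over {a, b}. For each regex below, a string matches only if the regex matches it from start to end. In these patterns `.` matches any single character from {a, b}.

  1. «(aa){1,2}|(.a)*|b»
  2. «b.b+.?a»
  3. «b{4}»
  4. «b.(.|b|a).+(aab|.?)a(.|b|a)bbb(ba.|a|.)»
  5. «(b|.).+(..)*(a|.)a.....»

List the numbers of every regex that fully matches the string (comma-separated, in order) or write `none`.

2

1 → no match
2 → match
3 → no match — must end with "b"
4 → no match
5 → no match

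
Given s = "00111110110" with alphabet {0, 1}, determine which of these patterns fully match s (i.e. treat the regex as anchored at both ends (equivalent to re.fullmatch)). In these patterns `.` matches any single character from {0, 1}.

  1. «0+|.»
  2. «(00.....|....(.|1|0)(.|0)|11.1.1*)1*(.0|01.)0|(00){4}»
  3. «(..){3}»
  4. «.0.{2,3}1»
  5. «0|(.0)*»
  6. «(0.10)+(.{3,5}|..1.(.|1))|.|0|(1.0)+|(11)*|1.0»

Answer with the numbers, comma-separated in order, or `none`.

2

1 → no match
2 → match
3 → no match
4 → no match — must end with "1"
5 → no match
6 → no match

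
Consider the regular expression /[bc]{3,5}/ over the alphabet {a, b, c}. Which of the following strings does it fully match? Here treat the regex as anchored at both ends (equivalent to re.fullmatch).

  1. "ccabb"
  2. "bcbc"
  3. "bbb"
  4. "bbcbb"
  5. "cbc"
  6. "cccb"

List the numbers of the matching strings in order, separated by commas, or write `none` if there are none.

1. "ccabb" → no match
2. "bcbc" → match
3. "bbb" → match
4. "bbcbb" → match
5. "cbc" → match
6. "cccb" → match

2, 3, 4, 5, 6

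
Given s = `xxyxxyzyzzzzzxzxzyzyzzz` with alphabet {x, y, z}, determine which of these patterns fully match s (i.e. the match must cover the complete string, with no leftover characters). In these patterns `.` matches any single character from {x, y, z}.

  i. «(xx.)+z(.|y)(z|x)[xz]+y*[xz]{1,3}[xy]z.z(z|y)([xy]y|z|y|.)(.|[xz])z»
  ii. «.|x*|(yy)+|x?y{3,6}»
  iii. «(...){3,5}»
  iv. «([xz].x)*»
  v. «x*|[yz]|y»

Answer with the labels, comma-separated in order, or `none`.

i → match
ii → no match
iii → no match
iv → no match
v → no match

i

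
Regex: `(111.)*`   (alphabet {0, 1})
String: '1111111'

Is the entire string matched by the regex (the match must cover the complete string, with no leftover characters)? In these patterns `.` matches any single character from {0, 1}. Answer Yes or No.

No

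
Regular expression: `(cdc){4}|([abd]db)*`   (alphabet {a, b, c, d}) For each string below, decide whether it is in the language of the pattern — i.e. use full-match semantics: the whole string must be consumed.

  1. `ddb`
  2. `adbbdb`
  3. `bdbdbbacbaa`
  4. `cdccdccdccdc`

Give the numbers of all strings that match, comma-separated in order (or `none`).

1, 2, 4

1 → match
2 → match
3 → no match
4 → match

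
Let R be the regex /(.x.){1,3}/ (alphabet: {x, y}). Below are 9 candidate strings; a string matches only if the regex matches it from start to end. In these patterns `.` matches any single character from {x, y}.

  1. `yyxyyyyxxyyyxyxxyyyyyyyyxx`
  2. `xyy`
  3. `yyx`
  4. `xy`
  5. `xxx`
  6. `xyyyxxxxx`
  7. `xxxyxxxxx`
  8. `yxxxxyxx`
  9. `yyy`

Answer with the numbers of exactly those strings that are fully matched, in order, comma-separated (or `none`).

1 → no match
2 → no match
3 → no match
4 → no match
5 → match
6 → no match
7 → match
8 → no match
9 → no match

5, 7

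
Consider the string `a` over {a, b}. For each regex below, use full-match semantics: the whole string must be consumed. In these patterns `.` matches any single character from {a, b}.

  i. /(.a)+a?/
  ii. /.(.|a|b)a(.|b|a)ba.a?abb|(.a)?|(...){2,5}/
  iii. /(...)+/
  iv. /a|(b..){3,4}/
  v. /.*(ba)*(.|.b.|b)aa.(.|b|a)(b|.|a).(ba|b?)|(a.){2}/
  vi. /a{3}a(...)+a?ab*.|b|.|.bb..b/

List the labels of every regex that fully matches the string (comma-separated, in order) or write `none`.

i → no match
ii → no match
iii → no match
iv → match
v → no match
vi → match

iv, vi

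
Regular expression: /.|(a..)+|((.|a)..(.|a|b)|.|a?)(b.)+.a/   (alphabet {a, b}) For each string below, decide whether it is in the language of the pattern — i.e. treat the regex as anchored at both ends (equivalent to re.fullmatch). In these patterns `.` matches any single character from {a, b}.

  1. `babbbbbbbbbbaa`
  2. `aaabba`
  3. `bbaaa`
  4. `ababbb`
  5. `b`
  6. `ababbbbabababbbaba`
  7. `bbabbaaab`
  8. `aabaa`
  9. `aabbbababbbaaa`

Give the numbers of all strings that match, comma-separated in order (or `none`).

1, 3, 5, 6, 9

1 → match
2 → no match
3 → match
4 → no match
5 → match
6 → match
7 → no match
8 → no match
9 → match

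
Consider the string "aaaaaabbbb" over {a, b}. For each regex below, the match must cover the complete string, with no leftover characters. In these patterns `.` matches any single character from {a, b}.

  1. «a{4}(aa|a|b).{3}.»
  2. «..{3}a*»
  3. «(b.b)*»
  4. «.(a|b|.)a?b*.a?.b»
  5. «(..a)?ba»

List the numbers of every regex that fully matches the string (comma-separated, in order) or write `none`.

1

1 → match
2 → no match
3 → no match
4 → no match
5 → no match — must end with "ba"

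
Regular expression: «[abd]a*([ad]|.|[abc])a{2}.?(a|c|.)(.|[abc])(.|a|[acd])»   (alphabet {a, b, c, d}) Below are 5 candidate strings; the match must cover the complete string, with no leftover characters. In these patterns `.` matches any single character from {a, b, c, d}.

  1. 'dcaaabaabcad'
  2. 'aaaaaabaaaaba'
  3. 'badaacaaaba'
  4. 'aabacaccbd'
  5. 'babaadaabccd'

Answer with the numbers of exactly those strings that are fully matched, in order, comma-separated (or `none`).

1 → no match
2 → match
3 → no match
4 → no match
5 → no match

2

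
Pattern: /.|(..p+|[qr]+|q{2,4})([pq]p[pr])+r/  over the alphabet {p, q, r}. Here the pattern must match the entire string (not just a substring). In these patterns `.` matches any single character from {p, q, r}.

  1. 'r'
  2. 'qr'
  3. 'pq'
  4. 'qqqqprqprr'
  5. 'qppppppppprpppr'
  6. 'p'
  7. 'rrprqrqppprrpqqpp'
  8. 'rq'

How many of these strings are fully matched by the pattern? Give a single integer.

4

1 → match
2 → no match
3 → no match
4 → match
5 → match
6 → match
7 → no match
8 → no match
Total matched: 4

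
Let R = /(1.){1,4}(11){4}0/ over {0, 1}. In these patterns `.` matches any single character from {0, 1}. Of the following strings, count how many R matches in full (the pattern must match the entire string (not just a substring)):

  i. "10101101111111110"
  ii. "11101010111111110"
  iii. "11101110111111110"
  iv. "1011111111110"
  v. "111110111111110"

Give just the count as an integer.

i → no match
ii → match
iii → match
iv → match
v → match
Total matched: 4

4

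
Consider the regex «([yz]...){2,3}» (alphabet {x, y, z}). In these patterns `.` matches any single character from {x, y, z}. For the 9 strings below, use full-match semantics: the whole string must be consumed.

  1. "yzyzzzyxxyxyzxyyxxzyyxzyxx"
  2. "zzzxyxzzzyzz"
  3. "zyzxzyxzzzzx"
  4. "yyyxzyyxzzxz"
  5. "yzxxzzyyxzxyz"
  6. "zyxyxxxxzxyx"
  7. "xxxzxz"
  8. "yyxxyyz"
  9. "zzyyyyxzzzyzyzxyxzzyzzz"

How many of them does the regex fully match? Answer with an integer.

3

1 → no match
2 → match
3 → match
4 → match
5 → no match
6 → no match
7 → no match
8 → no match
9 → no match
Total matched: 3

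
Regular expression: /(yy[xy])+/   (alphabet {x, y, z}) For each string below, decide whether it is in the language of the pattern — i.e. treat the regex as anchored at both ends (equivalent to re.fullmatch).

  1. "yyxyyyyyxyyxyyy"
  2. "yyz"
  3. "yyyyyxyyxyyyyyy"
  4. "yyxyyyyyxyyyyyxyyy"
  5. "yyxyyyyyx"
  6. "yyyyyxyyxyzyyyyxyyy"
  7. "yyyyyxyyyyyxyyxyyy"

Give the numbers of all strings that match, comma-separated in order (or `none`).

1 → match
2 → no match
3 → match
4 → match
5 → match
6 → no match
7 → match

1, 3, 4, 5, 7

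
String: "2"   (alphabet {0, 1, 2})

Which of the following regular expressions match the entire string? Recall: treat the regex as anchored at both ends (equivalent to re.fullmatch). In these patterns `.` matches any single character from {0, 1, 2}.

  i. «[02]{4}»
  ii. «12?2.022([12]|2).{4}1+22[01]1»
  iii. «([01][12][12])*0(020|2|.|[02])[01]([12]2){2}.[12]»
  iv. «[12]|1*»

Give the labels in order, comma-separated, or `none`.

i → no match
ii → no match — must start with "1"
iii → no match
iv → match

iv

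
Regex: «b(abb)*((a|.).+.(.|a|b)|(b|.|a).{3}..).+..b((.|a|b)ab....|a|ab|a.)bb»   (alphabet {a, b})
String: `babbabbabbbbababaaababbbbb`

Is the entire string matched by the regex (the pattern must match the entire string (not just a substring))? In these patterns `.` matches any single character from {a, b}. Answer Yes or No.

No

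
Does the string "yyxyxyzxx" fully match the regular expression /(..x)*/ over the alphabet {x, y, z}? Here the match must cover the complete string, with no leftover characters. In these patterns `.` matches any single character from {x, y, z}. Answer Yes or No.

No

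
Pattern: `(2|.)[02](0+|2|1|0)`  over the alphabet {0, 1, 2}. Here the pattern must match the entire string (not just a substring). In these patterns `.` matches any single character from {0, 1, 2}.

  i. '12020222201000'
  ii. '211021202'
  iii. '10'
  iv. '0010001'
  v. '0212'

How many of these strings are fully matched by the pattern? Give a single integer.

i → no match
ii. '211021202' → no match
iii. '10' → no match
iv. '0010001' → no match
v. '0212' → no match
Total matched: 0

0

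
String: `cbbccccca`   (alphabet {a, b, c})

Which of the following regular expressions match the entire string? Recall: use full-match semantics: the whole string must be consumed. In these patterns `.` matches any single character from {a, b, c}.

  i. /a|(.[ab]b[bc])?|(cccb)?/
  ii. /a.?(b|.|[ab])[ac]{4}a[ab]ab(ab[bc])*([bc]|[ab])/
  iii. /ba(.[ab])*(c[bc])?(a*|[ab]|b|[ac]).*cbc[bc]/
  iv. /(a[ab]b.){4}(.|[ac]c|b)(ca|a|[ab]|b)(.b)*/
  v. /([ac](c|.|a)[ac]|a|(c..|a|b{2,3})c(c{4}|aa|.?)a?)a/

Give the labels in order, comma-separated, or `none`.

i → no match
ii → no match — must start with `a`
iii → no match — must start with `ba`
iv → no match — must start with `a`
v → match

v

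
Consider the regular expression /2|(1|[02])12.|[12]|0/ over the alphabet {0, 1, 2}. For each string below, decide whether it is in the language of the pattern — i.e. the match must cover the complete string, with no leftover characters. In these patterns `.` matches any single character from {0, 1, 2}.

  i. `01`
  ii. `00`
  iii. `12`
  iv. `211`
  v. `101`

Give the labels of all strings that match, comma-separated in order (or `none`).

i → no match
ii → no match
iii → no match
iv → no match
v → no match

none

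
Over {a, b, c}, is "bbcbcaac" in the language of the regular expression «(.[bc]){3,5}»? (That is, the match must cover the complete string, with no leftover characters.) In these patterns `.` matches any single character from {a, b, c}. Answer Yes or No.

No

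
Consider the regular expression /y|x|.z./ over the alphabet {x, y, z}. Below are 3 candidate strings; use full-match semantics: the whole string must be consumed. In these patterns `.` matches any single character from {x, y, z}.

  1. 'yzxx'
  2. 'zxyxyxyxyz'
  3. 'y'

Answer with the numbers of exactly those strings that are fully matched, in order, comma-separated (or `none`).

1 → no match
2 → no match
3 → match

3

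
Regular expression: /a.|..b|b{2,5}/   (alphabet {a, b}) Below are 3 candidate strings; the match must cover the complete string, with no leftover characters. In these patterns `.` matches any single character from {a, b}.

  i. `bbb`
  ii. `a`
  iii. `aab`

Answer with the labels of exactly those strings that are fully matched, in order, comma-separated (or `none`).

i, iii

i → match
ii → no match
iii → match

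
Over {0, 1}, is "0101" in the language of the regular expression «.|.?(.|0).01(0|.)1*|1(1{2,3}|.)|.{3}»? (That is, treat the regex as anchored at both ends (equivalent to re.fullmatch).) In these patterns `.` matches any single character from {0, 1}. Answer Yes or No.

No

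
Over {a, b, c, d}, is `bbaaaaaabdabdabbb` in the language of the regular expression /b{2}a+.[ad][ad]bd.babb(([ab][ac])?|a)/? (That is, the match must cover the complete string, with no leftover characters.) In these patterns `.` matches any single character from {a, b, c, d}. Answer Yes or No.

No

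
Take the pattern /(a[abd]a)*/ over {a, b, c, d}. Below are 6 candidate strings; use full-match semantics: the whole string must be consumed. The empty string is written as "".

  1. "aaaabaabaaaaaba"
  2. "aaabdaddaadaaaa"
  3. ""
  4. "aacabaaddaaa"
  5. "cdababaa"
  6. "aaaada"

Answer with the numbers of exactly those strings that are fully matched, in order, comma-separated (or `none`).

1, 3, 6

1 → match
2 → no match
3 → match
4 → no match
5 → no match
6 → match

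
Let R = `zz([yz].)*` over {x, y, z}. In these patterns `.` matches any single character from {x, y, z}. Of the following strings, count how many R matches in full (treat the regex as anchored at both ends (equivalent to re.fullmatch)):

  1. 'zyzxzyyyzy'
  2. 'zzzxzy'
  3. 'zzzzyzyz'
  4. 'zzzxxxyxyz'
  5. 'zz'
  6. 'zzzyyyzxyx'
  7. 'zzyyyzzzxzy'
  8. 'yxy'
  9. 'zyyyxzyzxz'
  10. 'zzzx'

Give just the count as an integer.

5

1 → no match — must start with 'zz'
2 → match
3 → match
4 → no match
5 → match
6 → match
7 → no match
8 → no match — must start with 'zz'
9 → no match — must start with 'zz'
10 → match
Total matched: 5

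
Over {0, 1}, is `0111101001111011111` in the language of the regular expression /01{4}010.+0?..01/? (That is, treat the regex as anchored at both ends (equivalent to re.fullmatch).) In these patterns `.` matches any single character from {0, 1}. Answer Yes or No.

Every match must end with `01`, but `0111101001111011111` does not.

No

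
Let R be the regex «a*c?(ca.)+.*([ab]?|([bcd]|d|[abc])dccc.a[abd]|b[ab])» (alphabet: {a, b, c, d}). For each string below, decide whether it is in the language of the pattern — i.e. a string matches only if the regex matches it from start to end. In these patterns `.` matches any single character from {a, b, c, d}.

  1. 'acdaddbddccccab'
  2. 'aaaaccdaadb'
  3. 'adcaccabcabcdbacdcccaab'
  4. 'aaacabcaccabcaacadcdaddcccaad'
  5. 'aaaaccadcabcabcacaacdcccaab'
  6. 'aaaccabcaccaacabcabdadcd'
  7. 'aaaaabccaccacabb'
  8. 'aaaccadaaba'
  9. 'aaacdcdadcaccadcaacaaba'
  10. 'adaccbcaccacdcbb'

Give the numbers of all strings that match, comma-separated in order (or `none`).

4, 5, 6, 8

1 → no match
2 → no match
3 → no match
4 → match
5 → match
6 → match
7 → no match
8 → match
9 → no match
10 → no match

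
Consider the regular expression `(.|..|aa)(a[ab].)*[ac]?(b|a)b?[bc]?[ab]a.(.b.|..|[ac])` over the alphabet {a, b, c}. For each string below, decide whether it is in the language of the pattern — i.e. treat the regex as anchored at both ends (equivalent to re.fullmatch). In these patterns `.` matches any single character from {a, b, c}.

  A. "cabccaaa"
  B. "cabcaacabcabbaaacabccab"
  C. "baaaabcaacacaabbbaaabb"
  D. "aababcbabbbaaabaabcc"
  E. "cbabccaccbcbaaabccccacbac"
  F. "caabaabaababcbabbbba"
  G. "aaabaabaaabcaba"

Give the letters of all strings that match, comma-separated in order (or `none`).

none

A → no match
B → no match
C → no match
D → no match
E → no match
F → no match
G → no match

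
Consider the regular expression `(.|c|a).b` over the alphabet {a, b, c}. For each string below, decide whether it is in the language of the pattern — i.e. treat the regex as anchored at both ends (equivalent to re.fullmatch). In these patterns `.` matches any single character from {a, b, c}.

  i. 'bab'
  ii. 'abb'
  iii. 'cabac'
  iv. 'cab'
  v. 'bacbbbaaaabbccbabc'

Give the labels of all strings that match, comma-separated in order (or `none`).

i, ii, iv

i → match
ii → match
iii → no match — must end with 'b'
iv → match
v → no match — must end with 'b'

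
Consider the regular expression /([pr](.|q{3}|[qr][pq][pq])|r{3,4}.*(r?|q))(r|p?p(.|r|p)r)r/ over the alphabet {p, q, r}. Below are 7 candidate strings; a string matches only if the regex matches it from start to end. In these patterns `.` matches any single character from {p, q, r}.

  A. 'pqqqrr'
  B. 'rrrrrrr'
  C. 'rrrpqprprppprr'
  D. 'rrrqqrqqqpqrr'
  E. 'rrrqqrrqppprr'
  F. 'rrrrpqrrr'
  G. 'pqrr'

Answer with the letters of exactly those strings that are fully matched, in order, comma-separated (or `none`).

A, B, C, D, E, F, G

A → match
B → match
C → match
D → match
E → match
F → match
G → match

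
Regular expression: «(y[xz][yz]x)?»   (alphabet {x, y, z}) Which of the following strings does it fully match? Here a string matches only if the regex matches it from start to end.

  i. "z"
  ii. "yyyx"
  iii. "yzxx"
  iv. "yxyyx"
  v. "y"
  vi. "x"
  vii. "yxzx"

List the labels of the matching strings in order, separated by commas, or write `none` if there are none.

i → no match
ii → no match
iii → no match
iv → no match
v → no match
vi → no match
vii → match

vii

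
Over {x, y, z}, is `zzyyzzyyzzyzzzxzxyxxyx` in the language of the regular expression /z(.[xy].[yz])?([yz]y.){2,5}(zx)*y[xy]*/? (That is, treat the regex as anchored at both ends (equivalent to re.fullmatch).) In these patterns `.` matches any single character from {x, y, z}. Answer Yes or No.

No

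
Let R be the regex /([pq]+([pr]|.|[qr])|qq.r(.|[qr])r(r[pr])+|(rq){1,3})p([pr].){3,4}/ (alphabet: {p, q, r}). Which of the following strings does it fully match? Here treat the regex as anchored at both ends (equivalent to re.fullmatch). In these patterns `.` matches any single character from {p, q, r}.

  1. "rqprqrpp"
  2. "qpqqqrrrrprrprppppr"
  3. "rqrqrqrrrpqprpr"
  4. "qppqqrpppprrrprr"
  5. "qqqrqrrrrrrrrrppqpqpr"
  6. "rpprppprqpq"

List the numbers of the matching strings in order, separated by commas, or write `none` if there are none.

1 → no match
2 → no match
3 → no match
4 → no match
5 → match
6 → no match

5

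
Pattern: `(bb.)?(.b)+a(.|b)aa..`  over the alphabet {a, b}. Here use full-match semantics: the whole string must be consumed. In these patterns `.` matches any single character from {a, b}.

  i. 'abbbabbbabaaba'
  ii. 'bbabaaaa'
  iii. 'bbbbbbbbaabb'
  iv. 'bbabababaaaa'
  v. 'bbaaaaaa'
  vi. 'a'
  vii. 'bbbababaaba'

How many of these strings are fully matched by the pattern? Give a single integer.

5

i → match
ii → match
iii → no match
iv → match
v → match
vi → no match
vii → match
Total matched: 5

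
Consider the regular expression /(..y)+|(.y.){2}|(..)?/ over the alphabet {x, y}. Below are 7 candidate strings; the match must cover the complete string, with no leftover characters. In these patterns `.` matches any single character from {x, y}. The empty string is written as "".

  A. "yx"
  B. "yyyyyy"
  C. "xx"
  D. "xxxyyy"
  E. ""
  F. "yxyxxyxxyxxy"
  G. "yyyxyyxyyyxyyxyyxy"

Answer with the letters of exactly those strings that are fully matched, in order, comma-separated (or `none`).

A, B, C, E, F, G

A → match
B → match
C → match
D → no match
E → match
F → match
G → match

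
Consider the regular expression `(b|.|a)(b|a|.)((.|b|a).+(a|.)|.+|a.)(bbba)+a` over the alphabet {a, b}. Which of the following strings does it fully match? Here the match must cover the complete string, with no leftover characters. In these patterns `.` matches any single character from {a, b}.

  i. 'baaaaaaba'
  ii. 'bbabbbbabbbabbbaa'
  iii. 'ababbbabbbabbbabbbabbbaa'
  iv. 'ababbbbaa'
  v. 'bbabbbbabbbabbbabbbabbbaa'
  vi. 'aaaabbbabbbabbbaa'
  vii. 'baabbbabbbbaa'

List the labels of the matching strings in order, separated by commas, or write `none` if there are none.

ii, iii, iv, v, vi, vii

i → no match — must end with 'bbbaa'
ii → match
iii → match
iv → match
v → match
vi → match
vii → match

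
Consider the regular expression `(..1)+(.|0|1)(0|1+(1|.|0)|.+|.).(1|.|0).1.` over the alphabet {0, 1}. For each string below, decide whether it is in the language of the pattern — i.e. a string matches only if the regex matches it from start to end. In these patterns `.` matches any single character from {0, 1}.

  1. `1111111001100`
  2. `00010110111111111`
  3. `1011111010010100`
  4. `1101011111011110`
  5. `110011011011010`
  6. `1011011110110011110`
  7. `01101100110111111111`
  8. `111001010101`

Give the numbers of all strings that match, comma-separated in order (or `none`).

1 → no match
2 → no match
3 → no match
4 → no match
5 → no match
6 → match
7 → match
8 → no match

6, 7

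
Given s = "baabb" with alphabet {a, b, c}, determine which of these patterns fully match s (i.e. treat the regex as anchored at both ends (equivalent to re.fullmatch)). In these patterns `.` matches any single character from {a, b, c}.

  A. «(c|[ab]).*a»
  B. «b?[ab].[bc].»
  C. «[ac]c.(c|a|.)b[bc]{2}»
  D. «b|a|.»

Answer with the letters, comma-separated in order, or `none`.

B

A → no match — must end with "a"
B → match
C → no match
D → no match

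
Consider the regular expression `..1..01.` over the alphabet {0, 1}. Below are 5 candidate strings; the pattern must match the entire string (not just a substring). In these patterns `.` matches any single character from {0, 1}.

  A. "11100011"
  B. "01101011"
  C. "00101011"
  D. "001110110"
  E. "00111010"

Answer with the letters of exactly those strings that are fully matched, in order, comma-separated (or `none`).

A. "11100011" → match
B. "01101011" → match
C. "00101011" → match
D. "001110110" → no match
E. "00111010" → match

A, B, C, E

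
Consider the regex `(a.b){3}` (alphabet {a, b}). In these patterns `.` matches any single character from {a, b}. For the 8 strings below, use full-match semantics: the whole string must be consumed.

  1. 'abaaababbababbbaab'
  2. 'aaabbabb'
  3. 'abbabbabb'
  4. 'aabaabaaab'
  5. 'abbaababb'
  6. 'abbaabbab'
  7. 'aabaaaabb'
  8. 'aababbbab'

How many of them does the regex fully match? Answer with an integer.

2

1 → no match
2 → no match
3 → match
4 → no match
5 → match
6 → no match
7 → no match
8 → no match
Total matched: 2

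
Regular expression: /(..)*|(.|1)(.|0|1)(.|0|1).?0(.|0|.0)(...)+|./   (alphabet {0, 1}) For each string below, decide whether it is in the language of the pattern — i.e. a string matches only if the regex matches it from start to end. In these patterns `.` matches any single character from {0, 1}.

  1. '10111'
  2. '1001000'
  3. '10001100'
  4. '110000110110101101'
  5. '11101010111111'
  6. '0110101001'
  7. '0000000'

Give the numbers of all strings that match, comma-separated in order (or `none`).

1 → no match
2 → no match
3 → match
4 → match
5 → match
6 → match
7 → no match

3, 4, 5, 6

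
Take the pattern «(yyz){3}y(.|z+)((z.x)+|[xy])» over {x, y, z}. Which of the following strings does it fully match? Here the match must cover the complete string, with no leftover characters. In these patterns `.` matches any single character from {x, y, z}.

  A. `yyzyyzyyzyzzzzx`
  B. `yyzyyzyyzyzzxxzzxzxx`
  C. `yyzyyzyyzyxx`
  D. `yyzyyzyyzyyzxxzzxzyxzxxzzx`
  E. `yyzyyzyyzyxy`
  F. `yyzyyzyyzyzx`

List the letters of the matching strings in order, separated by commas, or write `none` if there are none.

A → match
B → match
C → match
D → match
E → match
F → match

A, B, C, D, E, F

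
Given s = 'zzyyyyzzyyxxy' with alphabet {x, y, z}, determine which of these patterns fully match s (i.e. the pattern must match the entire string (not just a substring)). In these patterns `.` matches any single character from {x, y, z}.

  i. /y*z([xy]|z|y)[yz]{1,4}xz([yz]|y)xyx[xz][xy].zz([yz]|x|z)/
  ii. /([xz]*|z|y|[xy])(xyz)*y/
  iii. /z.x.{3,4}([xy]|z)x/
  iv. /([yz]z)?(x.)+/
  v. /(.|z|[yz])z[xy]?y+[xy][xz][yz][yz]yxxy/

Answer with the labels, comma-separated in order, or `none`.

i → no match
ii → no match
iii → no match — must end with 'x'
iv → no match
v → match

v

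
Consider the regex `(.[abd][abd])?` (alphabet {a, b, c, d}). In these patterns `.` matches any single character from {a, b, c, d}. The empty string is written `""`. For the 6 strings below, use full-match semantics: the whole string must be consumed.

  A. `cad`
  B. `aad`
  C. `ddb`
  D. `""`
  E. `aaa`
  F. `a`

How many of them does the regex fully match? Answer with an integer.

A → match
B → match
C → match
D → match
E → match
F → no match
Total matched: 5

5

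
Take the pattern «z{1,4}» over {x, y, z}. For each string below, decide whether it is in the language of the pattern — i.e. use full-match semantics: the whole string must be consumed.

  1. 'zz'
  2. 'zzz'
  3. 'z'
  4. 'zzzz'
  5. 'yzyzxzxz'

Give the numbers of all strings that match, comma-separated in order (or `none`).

1, 2, 3, 4

1 → match
2 → match
3 → match
4 → match
5 → no match — must start with 'z'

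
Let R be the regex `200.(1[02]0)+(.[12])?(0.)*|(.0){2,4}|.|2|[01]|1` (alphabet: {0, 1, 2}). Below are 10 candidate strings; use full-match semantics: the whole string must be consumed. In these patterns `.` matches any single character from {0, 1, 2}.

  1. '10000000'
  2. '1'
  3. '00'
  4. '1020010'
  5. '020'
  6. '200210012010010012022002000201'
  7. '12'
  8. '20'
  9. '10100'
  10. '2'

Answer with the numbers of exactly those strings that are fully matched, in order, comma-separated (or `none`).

1. '10000000' → match
2. '1' → match
3. '00' → no match
4. '1020010' → no match
5. '020' → no match
6 → no match
7. '12' → no match
8. '20' → no match
9. '10100' → no match
10. '2' → match

1, 2, 10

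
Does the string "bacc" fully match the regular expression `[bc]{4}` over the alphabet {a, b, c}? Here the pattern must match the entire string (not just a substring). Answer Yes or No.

No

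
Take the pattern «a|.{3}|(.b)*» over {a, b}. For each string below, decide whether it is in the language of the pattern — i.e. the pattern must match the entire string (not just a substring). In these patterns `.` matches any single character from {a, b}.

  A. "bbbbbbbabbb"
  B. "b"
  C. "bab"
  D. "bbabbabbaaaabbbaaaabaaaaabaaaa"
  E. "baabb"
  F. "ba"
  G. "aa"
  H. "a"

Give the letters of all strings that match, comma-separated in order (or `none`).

C, H

A → no match
B → no match
C → match
D → no match
E → no match
F → no match
G → no match
H → match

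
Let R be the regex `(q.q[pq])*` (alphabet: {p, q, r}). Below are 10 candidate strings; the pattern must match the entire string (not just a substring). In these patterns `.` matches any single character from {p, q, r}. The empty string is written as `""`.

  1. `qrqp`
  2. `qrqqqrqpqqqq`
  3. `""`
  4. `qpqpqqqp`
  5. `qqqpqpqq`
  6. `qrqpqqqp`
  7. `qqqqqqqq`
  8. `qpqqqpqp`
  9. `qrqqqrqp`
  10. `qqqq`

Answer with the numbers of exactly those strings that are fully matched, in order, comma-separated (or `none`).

1, 2, 3, 4, 5, 6, 7, 8, 9, 10

1 → match
2 → match
3 → match
4 → match
5 → match
6 → match
7 → match
8 → match
9 → match
10 → match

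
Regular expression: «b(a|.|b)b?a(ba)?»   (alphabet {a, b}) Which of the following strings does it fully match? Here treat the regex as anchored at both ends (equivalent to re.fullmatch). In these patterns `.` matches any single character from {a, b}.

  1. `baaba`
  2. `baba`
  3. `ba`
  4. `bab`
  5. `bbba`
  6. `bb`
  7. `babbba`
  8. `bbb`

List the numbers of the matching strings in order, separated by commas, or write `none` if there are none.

1. `baaba` → match
2. `baba` → match
3. `ba` → no match
4. `bab` → no match
5. `bbba` → match
6. `bb` → no match
7. `babbba` → no match
8. `bbb` → no match

1, 2, 5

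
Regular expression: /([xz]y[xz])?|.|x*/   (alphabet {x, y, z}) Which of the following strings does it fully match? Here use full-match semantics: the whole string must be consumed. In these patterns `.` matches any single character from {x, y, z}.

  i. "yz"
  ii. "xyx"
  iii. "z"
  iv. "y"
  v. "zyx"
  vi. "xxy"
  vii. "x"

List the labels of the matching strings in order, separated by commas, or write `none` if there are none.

ii, iii, iv, v, vii

i. "yz" → no match
ii. "xyx" → match
iii. "z" → match
iv. "y" → match
v. "zyx" → match
vi. "xxy" → no match
vii. "x" → match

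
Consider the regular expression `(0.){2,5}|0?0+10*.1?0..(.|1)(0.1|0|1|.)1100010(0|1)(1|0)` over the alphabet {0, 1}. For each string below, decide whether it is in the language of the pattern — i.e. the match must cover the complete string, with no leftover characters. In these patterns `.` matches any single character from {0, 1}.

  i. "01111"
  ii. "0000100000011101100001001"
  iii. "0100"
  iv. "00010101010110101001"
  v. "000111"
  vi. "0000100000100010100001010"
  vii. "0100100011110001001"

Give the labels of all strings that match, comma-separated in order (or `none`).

iii, vii

i → no match
ii → no match
iii → match
iv → no match
v → no match
vi → no match
vii → match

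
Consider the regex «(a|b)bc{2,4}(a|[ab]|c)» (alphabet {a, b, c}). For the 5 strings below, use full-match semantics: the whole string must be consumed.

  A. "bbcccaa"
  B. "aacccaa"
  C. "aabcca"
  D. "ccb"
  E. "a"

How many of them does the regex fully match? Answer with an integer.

A → no match
B → no match
C → no match
D → no match
E → no match
Total matched: 0

0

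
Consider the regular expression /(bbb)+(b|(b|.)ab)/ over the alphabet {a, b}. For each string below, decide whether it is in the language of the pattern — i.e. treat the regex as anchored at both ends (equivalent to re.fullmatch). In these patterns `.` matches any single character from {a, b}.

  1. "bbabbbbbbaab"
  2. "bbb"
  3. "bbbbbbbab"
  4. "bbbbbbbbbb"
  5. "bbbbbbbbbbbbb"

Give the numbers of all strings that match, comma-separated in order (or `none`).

1 → no match — must start with "bbb"
2 → no match
3 → match
4 → match
5 → match

3, 4, 5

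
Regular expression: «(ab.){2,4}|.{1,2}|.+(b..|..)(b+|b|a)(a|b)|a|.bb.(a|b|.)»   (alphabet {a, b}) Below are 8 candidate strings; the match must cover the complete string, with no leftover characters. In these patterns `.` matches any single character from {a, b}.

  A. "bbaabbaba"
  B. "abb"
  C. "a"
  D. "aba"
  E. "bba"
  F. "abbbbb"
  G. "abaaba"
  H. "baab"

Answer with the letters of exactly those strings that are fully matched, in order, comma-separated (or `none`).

A, C, F, G

A. "bbaabbaba" → match
B. "abb" → no match
C. "a" → match
D. "aba" → no match
E. "bba" → no match
F. "abbbbb" → match
G. "abaaba" → match
H. "baab" → no match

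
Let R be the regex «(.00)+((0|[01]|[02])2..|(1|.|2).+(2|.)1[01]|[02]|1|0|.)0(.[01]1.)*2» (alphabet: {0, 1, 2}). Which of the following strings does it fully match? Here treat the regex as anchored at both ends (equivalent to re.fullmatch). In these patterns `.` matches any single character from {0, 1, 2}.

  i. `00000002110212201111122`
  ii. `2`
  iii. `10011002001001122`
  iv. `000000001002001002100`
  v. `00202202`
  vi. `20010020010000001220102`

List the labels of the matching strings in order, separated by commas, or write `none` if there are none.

vi

i → no match
ii → no match
iii → no match
iv → no match — must end with `2`
v → no match
vi → match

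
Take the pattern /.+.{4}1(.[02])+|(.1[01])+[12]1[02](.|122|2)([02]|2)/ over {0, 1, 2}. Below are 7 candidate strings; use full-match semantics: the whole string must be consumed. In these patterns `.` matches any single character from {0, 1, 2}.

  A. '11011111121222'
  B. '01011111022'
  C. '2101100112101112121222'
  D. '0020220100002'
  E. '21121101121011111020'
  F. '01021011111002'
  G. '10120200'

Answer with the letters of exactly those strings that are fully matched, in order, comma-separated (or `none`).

A → match
B. '01011111022' → match
C → match
D → no match
E → match
F → match
G. '10120200' → no match

A, B, C, E, F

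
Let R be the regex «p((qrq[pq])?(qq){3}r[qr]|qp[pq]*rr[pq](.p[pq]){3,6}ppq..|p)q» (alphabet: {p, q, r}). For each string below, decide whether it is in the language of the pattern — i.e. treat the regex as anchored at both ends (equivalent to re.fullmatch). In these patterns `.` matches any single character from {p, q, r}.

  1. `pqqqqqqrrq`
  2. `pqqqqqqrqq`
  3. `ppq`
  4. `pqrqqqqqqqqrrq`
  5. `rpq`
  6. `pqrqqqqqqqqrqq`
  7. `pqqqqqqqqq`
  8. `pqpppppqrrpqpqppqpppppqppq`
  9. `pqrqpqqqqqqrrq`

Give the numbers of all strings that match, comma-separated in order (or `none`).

1, 2, 3, 4, 6, 8, 9

1. `pqqqqqqrrq` → match
2. `pqqqqqqrqq` → match
3. `ppq` → match
4 → match
5. `rpq` → no match — must start with `p`
6 → match
7. `pqqqqqqqqq` → no match
8 → match
9 → match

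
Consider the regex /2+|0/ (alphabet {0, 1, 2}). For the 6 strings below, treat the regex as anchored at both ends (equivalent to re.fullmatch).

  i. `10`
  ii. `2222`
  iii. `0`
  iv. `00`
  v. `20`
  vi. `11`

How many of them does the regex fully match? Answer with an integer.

2

i → no match
ii → match
iii → match
iv → no match
v → no match
vi → no match
Total matched: 2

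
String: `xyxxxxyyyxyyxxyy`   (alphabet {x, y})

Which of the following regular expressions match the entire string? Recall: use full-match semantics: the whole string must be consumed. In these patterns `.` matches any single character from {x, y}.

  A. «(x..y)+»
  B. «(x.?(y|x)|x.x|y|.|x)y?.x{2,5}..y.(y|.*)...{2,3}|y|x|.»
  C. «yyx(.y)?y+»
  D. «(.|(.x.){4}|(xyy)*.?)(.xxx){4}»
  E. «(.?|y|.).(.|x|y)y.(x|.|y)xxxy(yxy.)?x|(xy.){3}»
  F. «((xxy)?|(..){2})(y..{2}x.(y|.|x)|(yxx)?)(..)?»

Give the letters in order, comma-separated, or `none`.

B

A → no match
B → match
C → no match — must start with `yyx`
D → no match — must end with `xxx`
E → no match
F → no match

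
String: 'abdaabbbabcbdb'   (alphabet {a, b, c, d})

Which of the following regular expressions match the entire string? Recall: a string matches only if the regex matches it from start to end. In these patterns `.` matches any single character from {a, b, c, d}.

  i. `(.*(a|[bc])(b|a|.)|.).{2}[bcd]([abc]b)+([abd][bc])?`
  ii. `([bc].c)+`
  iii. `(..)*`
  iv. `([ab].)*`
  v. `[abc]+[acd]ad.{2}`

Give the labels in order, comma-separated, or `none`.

i → match
ii → no match — must end with 'c'
iii → match
iv → no match
v → no match

i, iii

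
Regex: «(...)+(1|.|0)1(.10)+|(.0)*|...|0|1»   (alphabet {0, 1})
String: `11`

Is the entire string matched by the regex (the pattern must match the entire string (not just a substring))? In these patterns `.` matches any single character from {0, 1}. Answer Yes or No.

No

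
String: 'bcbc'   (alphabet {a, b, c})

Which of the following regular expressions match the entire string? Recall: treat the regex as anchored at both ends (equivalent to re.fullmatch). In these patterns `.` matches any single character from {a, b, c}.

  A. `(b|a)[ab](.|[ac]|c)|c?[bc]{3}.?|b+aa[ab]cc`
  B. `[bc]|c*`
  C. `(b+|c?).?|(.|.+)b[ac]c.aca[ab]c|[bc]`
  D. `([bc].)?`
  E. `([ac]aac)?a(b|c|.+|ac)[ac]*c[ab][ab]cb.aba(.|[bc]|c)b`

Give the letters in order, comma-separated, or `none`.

A

A → match
B → no match
C → no match
D → no match
E → no match — must end with 'b'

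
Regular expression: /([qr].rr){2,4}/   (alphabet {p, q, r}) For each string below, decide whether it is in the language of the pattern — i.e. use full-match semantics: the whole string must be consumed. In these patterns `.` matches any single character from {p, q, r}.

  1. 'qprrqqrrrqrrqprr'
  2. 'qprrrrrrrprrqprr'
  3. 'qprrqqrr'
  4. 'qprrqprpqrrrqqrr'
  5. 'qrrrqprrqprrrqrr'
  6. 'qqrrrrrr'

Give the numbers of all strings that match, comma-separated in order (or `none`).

1 → match
2 → match
3. 'qprrqqrr' → match
4 → no match
5 → match
6. 'qqrrrrrr' → match

1, 2, 3, 5, 6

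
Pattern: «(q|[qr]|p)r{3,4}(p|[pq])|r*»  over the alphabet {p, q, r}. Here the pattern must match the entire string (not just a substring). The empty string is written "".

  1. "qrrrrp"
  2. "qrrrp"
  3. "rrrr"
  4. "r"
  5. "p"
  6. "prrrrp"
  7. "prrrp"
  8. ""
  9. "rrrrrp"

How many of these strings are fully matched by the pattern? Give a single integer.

1. "qrrrrp" → match
2. "qrrrp" → match
3. "rrrr" → match
4. "r" → match
5. "p" → no match
6. "prrrrp" → match
7. "prrrp" → match
8. "" → match
9. "rrrrrp" → match
Total matched: 8

8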